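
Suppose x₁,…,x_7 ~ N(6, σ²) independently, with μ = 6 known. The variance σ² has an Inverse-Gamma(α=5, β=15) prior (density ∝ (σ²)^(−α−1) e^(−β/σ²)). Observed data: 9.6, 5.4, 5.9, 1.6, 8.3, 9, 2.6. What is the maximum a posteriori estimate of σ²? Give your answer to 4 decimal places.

σ̂²_MAP = 4.6600

Sum of squared deviations about the known mean: SS = (9.6−6)² + (5.4−6)² + (5.9−6)² + (1.6−6)² + (8.3−6)² + (9−6)² + (2.6−6)² = 58.54.
The Normal likelihood contributes (σ²)^(−n/2) exp(−SS/(2σ²)), so the posterior is Inverse-Gamma(α + n/2, β + SS/2) = Inverse-Gamma(8.5, 44.27).
The mode of Inverse-Gamma(a, b) is b/(a+1) = 44.27/9.5 ≈ 4.6600.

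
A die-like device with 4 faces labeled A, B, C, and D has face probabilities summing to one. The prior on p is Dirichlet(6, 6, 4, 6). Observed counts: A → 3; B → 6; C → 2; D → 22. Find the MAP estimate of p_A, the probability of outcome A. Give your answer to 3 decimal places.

MAP estimate of p_A = 0.157

The posterior is Dirichlet(αᵢ + nᵢ) = Dirichlet(9, 12, 6, 28).
For a Dirichlet(a₁,…,a_K) with all aᵢ > 1, the mode has j-th component (aⱼ − 1)/(Σaᵢ − K).
Here Σaᵢ = 55 and K = 4, so p_A = (9 − 1)/(55 − 4) = 8/51 ≈ 0.157.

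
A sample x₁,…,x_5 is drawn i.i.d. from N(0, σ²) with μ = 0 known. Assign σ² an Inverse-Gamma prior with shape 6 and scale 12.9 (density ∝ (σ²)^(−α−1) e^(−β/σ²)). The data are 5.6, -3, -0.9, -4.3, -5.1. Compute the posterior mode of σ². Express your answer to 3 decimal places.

Sum of squared deviations about the known mean: SS = (5.6−0)² + (-3−0)² + (-0.9−0)² + (-4.3−0)² + (-5.1−0)² = 85.67.
The Normal likelihood contributes (σ²)^(−n/2) exp(−SS/(2σ²)), so the posterior is Inverse-Gamma(α + n/2, β + SS/2) = Inverse-Gamma(8.5, 55.735).
The mode of Inverse-Gamma(a, b) is b/(a+1) = 55.735/9.5 ≈ 5.867.

σ̂²_MAP = 5.867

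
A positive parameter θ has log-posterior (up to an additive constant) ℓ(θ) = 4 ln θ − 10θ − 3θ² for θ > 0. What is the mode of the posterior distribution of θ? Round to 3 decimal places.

ℓ'(θ) = 4/θ − 10 − 6θ. Setting this to zero and multiplying by θ: 6θ² + 10θ − 4 = 0.
θ = (−10 + √(10² + 4·6·4)) / (2·6) = (−10 + √196) / 12 = (−10 + 14)/12 = 1/3.
ℓ''(θ) = −4/θ² − 6 < 0, confirming a maximum.

θ̂_MAP = 0.333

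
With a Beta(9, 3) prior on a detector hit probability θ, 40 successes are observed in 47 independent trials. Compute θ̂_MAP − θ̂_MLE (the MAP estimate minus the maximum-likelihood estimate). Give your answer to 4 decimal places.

MAP − MLE = -0.0090

Posterior is Beta(49, 10); MAP = (49−1)/(59−2) = 48/57 ≈ 0.84211.
MLE ignores the prior: θ̂_MLE = k/n = 40/47 ≈ 0.85106.
Difference = 48/57 − 40/47 = -8/893 ≈ -0.0090.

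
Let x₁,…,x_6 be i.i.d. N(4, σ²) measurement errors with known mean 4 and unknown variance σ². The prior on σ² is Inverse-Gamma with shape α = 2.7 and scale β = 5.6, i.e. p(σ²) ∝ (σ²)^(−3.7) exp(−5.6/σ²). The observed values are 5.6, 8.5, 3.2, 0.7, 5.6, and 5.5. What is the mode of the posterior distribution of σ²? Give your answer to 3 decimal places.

Sum of squared deviations about the known mean: SS = (5.6−4)² + (8.5−4)² + (3.2−4)² + (0.7−4)² + (5.6−4)² + (5.5−4)² = 39.15.
The Normal likelihood contributes (σ²)^(−n/2) exp(−SS/(2σ²)), so the posterior is Inverse-Gamma(α + n/2, β + SS/2) = Inverse-Gamma(5.7, 25.175).
The mode of Inverse-Gamma(a, b) is b/(a+1) = 25.175/6.7 ≈ 3.757.

σ̂²_MAP = 3.757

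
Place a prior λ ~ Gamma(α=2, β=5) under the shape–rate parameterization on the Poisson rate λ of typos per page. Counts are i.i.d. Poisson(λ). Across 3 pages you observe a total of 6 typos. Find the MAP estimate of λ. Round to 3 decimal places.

λ̂_MAP = 0.875

Σxᵢ = 6, n = 3.
Posterior ∝ λe^(−5λ) · λ^6e^(−3λ) = λ^7e^(−8λ), i.e. Gamma(shape=8, rate=8).
The mode of a Gamma(a, b) with a ≥ 1 (shape–rate) is (a−1)/b = 7/8 ≈ 0.875.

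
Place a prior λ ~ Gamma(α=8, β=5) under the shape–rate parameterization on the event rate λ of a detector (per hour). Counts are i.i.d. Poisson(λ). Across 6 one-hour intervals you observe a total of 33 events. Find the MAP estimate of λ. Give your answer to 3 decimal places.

λ̂_MAP = 3.636

Σxᵢ = 33, n = 6.
Posterior ∝ λ^7e^(−5λ) · λ^33e^(−6λ) = λ^40e^(−11λ), i.e. Gamma(shape=41, rate=11).
The mode of a Gamma(a, b) with a ≥ 1 (shape–rate) is (a−1)/b = 40/11 ≈ 3.636.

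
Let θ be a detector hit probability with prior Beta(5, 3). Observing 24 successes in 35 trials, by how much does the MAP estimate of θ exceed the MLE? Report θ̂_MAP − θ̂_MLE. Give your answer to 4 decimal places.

MAP − MLE = -0.0028

Posterior is Beta(29, 14); MAP = (29−1)/(43−2) = 28/41 ≈ 0.68293.
MLE ignores the prior: θ̂_MLE = k/n = 24/35 ≈ 0.68571.
Difference = 28/41 − 24/35 = -4/1435 ≈ -0.0028.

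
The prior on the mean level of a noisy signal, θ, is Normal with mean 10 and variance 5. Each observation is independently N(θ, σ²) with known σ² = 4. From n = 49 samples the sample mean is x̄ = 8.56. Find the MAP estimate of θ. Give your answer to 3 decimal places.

n = 49, x̄ = 8.56.
For a Normal prior and Normal likelihood with known variance, the posterior is Normal; its mode equals its mean, the precision-weighted average.
Prior precision 1/σ₀² = 1/5 = 0.2; data precision n/σ² = 49/4 = 12.25.
θ̂ = (0.2·10 + 12.25·8.56) / (0.2 + 12.25) = 106.86/12.45 = 3562/415 ≈ 8.583.

θ̂_MAP = 8.583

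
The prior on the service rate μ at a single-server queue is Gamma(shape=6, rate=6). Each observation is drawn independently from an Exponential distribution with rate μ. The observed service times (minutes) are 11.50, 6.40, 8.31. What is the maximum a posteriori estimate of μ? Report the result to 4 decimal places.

The Exponential(rate=μ) likelihood is ∝ μ^n e^(−μΣtᵢ). Here n = 3 and Σtᵢ = 11.50 + 6.40 + 8.31 = 26.21.
Posterior ∝ μ^5e^(−6μ) · μ^3e^(−26.21μ) = μ^8e^(−32.21μ), i.e. Gamma(9, 32.21).
Mode = (a−1)/b = 8/32.21 ≈ 0.2484.

μ̂_MAP = 0.2484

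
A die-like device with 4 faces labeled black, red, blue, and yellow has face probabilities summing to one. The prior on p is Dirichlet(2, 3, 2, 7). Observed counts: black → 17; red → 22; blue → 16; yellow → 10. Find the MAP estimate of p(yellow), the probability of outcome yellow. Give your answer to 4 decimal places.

MAP estimate of p(yellow) = 0.2133

The posterior is Dirichlet(αᵢ + nᵢ) = Dirichlet(19, 25, 18, 17).
For a Dirichlet(a₁,…,a_K) with all aᵢ > 1, the mode has j-th component (aⱼ − 1)/(Σaᵢ − K).
Here Σaᵢ = 79 and K = 4, so p(yellow) = (17 − 1)/(79 − 4) = 16/75 ≈ 0.2133.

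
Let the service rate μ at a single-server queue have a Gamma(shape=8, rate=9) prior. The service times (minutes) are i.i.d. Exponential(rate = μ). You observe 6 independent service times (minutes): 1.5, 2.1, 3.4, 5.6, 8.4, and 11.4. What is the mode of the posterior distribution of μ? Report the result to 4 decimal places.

μ̂_MAP = 0.3140

The Exponential(rate=μ) likelihood is ∝ μ^n e^(−μΣtᵢ). Here n = 6 and Σtᵢ = 1.5 + 2.1 + 3.4 + 5.6 + 8.4 + 11.4 = 32.4.
Posterior ∝ μ^7e^(−9μ) · μ^6e^(−32.4μ) = μ^13e^(−41.4μ), i.e. Gamma(14, 41.4).
Mode = (a−1)/b = 13/41.4 ≈ 0.3140.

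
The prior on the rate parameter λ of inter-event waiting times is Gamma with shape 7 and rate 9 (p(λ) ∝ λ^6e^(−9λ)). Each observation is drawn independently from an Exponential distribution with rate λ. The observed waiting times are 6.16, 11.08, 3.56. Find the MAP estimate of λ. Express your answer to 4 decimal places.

The Exponential(rate=λ) likelihood is ∝ λ^n e^(−λΣtᵢ). Here n = 3 and Σtᵢ = 6.16 + 11.08 + 3.56 = 20.80.
Posterior ∝ λ^6e^(−9λ) · λ^3e^(−20.80λ) = λ^9e^(−29.80λ), i.e. Gamma(10, 29.80).
Mode = (a−1)/b = 9/29.80 ≈ 0.3020.

λ̂_MAP = 0.3020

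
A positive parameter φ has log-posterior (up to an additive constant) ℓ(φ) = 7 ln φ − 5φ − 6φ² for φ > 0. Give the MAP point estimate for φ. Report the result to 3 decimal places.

φ̂_MAP = 0.583

ℓ'(φ) = 7/φ − 5 − 12φ. Setting this to zero and multiplying by φ: 12φ² + 5φ − 7 = 0.
φ = (−5 + √(5² + 4·12·7)) / (2·12) = (−5 + √361) / 24 = (−5 + 19)/24 = 7/12.
ℓ''(φ) = −7/φ² − 12 < 0, confirming a maximum.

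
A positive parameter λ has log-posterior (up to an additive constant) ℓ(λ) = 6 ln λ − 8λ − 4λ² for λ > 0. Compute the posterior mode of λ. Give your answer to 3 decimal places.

ℓ'(λ) = 6/λ − 8 − 8λ. Setting this to zero and multiplying by λ: 8λ² + 8λ − 6 = 0.
λ = (−8 + √(8² + 4·8·6)) / (2·8) = (−8 + √256) / 16 = (−8 + 16)/16 = 1/2.
ℓ''(λ) = −6/λ² − 8 < 0, confirming a maximum.

λ̂_MAP = 0.500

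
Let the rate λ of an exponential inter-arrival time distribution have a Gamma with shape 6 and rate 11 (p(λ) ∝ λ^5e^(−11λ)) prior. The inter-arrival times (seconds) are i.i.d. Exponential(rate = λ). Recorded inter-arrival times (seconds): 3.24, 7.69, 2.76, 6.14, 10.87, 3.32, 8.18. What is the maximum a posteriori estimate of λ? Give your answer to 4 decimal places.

The Exponential(rate=λ) likelihood is ∝ λ^n e^(−λΣtᵢ). Here n = 7 and Σtᵢ = 3.24 + 7.69 + 2.76 + 6.14 + 10.87 + 3.32 + 8.18 = 42.20.
Posterior ∝ λ^5e^(−11λ) · λ^7e^(−42.20λ) = λ^12e^(−53.20λ), i.e. Gamma(13, 53.20).
Mode = (a−1)/b = 12/53.20 ≈ 0.2256.

λ̂_MAP = 0.2256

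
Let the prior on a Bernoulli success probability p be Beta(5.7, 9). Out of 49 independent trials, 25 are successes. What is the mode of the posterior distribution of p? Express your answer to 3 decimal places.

p̂_MAP = 0.481

Prior: Beta(5.7, 9).
Data: 25 successes in 49 trials. The binomial likelihood contributes p^25(1−p)^24, so the posterior is Beta(5.7+25, 9+24) = Beta(30.7, 33).
For Beta(a, b) with a, b > 1 the mode is (a−1)/(a+b−2) = 29.7/61.7 ≈ 0.481.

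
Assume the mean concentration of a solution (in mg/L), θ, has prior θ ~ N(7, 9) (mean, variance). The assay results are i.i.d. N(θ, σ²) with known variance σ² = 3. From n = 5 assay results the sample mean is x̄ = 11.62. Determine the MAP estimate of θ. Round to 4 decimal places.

n = 5, x̄ = 11.62.
For a Normal prior and Normal likelihood with known variance, the posterior is Normal; its mode equals its mean, the precision-weighted average.
Prior precision 1/σ₀² = 1/9; data precision n/σ² = 5/3.
θ̂ = ((1/9)·7 + (5/3)·11.62) / (1/9 + 5/3) = (1813/90)/(16/9) = 11.33125 ≈ 11.3313.

θ̂_MAP = 11.3313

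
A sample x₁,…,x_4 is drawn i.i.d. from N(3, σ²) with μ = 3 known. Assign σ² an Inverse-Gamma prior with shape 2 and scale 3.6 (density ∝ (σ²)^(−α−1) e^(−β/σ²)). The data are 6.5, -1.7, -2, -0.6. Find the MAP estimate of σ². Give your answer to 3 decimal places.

σ̂²_MAP = 7.950

Sum of squared deviations about the known mean: SS = (6.5−3)² + (-1.7−3)² + (-2−3)² + (-0.6−3)² = 72.3.
The Normal likelihood contributes (σ²)^(−n/2) exp(−SS/(2σ²)), so the posterior is Inverse-Gamma(α + n/2, β + SS/2) = Inverse-Gamma(4, 39.75).
The mode of Inverse-Gamma(a, b) is b/(a+1) = 39.75/5 ≈ 7.950.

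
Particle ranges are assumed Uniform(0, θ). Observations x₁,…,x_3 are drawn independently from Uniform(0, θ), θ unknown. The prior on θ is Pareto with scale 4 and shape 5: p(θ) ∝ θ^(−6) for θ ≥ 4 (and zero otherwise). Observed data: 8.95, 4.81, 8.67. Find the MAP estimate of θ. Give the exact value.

The Uniform(0, θ) likelihood is θ^(−n) for θ ≥ max(xᵢ), zero otherwise. Here max(xᵢ) = 8.95.
Posterior ∝ θ^(−6) · θ^(−3) = θ^(−9) on θ ≥ max(4, 8.95) = 8.95.
This density is strictly decreasing in θ, so the posterior mode lies at the lower boundary of the support.

θ̂_MAP = 8.95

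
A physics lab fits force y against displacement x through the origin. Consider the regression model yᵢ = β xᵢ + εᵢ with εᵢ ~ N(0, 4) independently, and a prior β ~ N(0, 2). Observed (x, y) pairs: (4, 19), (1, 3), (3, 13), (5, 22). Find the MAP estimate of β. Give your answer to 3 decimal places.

β̂_MAP = 4.302

log p(β | y) = −Σ(yᵢ − βxᵢ)²/(2·4) − β²/(2·2) + const.
Setting the derivative to zero: Σxᵢ(yᵢ − βxᵢ)/4 − β/2 = 0, so β = Σxᵢyᵢ / (Σxᵢ² + σ²/τ²).
Σxᵢyᵢ = 4·19 + 1·3 + 3·13 + 5·22 = 228; Σxᵢ² = 51; σ²/τ² = 2.
β̂_MAP = 228 / (51 + 2) = 228/53 ≈ 4.302.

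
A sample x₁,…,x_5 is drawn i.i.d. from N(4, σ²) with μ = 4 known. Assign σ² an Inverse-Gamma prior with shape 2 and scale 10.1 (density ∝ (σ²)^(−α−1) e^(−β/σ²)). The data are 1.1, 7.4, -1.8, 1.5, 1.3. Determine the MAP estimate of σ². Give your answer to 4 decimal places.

Sum of squared deviations about the known mean: SS = (1.1−4)² + (7.4−4)² + (-1.8−4)² + (1.5−4)² + (1.3−4)² = 67.15.
The Normal likelihood contributes (σ²)^(−n/2) exp(−SS/(2σ²)), so the posterior is Inverse-Gamma(α + n/2, β + SS/2) = Inverse-Gamma(4.5, 43.675).
The mode of Inverse-Gamma(a, b) is b/(a+1) = 43.675/5.5 ≈ 7.9409.

σ̂²_MAP = 7.9409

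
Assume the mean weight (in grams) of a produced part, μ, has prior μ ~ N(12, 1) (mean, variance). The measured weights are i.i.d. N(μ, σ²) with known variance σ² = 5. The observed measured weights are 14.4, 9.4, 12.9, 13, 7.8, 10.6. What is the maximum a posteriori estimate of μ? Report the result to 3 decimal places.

n = 6; x̄ = (14.4 + 9.4 + 12.9 + 13 + 7.8 + 10.6)/6 = 68.1/6 = 11.35.
For a Normal prior and Normal likelihood with known variance, the posterior is Normal; its mode equals its mean, the precision-weighted average.
Prior precision 1/σ₀² = 1/1 = 1; data precision n/σ² = 6/5 = 1.2.
μ̂ = (1·12 + 1.2·11.35) / (1 + 1.2) = 25.62/2.2 = 1281/110 ≈ 11.645.

μ̂_MAP = 11.645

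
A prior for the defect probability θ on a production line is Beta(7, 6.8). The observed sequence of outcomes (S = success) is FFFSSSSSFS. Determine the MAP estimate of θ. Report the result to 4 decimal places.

Prior: Beta(7, 6.8).
Data: 6 successes in 10 trials (from the sequence). The binomial likelihood contributes θ^6(1−θ)^4, so the posterior is Beta(7+6, 6.8+4) = Beta(13, 10.8).
For Beta(a, b) with a, b > 1 the mode is (a−1)/(a+b−2) = 12/21.8 ≈ 0.5505.

θ̂_MAP = 0.5505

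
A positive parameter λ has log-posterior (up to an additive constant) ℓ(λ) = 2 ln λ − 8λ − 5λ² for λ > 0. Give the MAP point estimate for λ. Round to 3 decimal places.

λ̂_MAP = 0.200

ℓ'(λ) = 2/λ − 8 − 10λ. Setting this to zero and multiplying by λ: 10λ² + 8λ − 2 = 0.
λ = (−8 + √(8² + 4·10·2)) / (2·10) = (−8 + √144) / 20 = (−8 + 12)/20 = 1/5.
ℓ''(λ) = −2/λ² − 10 < 0, confirming a maximum.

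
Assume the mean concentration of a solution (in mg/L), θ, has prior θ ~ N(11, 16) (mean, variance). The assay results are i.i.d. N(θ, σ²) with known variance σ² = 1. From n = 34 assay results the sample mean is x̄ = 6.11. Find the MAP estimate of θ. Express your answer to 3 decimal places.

θ̂_MAP = 6.119

n = 34, x̄ = 6.11.
For a Normal prior and Normal likelihood with known variance, the posterior is Normal; its mode equals its mean, the precision-weighted average.
Prior precision 1/σ₀² = 1/16 = 0.0625; data precision n/σ² = 34/1 = 34.
θ̂ = (0.0625·11 + 34·6.11) / (0.0625 + 34) = 208.4275/34.0625 = 83371/13625 ≈ 6.119.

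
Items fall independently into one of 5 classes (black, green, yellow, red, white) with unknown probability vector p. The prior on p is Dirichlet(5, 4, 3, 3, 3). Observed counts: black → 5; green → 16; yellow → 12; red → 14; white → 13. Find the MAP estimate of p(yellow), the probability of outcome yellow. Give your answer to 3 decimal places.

MAP estimate of p(yellow) = 0.192

The posterior is Dirichlet(αᵢ + nᵢ) = Dirichlet(10, 20, 15, 17, 16).
For a Dirichlet(a₁,…,a_K) with all aᵢ > 1, the mode has j-th component (aⱼ − 1)/(Σaᵢ − K).
Here Σaᵢ = 78 and K = 5, so p(yellow) = (15 − 1)/(78 − 5) = 14/73 ≈ 0.192.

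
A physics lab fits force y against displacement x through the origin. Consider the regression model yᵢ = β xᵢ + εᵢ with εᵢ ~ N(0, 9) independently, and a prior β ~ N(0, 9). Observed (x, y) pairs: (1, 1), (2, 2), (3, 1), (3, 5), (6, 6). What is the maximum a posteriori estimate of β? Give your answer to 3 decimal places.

log p(β | y) = −Σ(yᵢ − βxᵢ)²/(2·9) − β²/(2·9) + const.
Setting the derivative to zero: Σxᵢ(yᵢ − βxᵢ)/9 − β/9 = 0, so β = Σxᵢyᵢ / (Σxᵢ² + σ²/τ²).
Σxᵢyᵢ = 1·1 + 2·2 + 3·1 + 3·5 + 6·6 = 59; Σxᵢ² = 59; σ²/τ² = 1.
β̂_MAP = 59 / (59 + 1) = 59/60 ≈ 0.983.

β̂_MAP = 0.983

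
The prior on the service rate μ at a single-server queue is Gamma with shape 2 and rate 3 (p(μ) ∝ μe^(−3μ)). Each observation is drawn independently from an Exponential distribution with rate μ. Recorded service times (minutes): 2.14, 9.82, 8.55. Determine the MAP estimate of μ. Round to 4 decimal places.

μ̂_MAP = 0.1701

The Exponential(rate=μ) likelihood is ∝ μ^n e^(−μΣtᵢ). Here n = 3 and Σtᵢ = 2.14 + 9.82 + 8.55 = 20.51.
Posterior ∝ μe^(−3μ) · μ^3e^(−20.51μ) = μ^4e^(−23.51μ), i.e. Gamma(5, 23.51).
Mode = (a−1)/b = 4/23.51 ≈ 0.1701.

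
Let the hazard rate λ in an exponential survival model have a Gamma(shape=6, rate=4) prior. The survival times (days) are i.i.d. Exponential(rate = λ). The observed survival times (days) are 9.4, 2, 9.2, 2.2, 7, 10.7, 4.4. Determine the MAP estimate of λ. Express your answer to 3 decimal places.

λ̂_MAP = 0.245

The Exponential(rate=λ) likelihood is ∝ λ^n e^(−λΣtᵢ). Here n = 7 and Σtᵢ = 9.4 + 2 + 9.2 + 2.2 + 7 + 10.7 + 4.4 = 44.9.
Posterior ∝ λ^5e^(−4λ) · λ^7e^(−44.9λ) = λ^12e^(−48.9λ), i.e. Gamma(13, 48.9).
Mode = (a−1)/b = 12/48.9 ≈ 0.245.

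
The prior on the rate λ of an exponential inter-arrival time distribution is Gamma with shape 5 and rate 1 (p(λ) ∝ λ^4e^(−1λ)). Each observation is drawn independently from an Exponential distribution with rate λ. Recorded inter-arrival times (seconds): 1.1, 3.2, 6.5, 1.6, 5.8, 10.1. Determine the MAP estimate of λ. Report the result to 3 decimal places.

The Exponential(rate=λ) likelihood is ∝ λ^n e^(−λΣtᵢ). Here n = 6 and Σtᵢ = 1.1 + 3.2 + 6.5 + 1.6 + 5.8 + 10.1 = 28.3.
Posterior ∝ λ^4e^(−1λ) · λ^6e^(−28.3λ) = λ^10e^(−29.3λ), i.e. Gamma(11, 29.3).
Mode = (a−1)/b = 10/29.3 ≈ 0.341.

λ̂_MAP = 0.341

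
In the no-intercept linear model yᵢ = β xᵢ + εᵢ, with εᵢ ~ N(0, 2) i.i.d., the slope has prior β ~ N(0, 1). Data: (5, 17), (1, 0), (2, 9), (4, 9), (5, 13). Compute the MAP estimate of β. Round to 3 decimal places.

β̂_MAP = 2.795

log p(β | y) = −Σ(yᵢ − βxᵢ)²/(2·2) − β²/(2·1) + const.
Setting the derivative to zero: Σxᵢ(yᵢ − βxᵢ)/2 − β/1 = 0, so β = Σxᵢyᵢ / (Σxᵢ² + σ²/τ²).
Σxᵢyᵢ = 5·17 + 1·0 + 2·9 + 4·9 + 5·13 = 204; Σxᵢ² = 71; σ²/τ² = 2.
β̂_MAP = 204 / (71 + 2) = 204/73 ≈ 2.795.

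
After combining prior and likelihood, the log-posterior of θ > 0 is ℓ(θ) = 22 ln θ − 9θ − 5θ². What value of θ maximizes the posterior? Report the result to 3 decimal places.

θ̂_MAP = 1.100

ℓ'(θ) = 22/θ − 9 − 10θ. Setting this to zero and multiplying by θ: 10θ² + 9θ − 22 = 0.
θ = (−9 + √(9² + 4·10·22)) / (2·10) = (−9 + √961) / 20 = (−9 + 31)/20 = 11/10.
ℓ''(θ) = −22/θ² − 10 < 0, confirming a maximum.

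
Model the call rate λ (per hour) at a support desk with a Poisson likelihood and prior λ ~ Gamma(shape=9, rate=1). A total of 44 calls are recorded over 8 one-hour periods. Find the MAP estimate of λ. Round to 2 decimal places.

Σxᵢ = 44, n = 8.
Posterior ∝ λ^8e^(−1λ) · λ^44e^(−8λ) = λ^52e^(−9λ), i.e. Gamma(shape=53, rate=9).
The mode of a Gamma(a, b) with a ≥ 1 (shape–rate) is (a−1)/b = 52/9 ≈ 5.78.

λ̂_MAP = 5.78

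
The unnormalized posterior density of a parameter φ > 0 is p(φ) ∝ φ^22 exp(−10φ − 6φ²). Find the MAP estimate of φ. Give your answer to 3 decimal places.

φ̂_MAP = 1.000

ℓ'(φ) = 22/φ − 10 − 12φ. Setting this to zero and multiplying by φ: 12φ² + 10φ − 22 = 0.
φ = (−10 + √(10² + 4·12·22)) / (2·12) = (−10 + √1156) / 24 = (−10 + 34)/24 = 1.
ℓ''(φ) = −22/φ² − 12 < 0, confirming a maximum.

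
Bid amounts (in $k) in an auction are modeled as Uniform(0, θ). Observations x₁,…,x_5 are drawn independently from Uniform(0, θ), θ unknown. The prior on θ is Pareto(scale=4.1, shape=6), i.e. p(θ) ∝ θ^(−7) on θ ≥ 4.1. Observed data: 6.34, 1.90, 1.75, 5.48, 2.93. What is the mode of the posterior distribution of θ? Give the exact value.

The Uniform(0, θ) likelihood is θ^(−n) for θ ≥ max(xᵢ), zero otherwise. Here max(xᵢ) = 6.34.
Posterior ∝ θ^(−7) · θ^(−5) = θ^(−12) on θ ≥ max(4.1, 6.34) = 6.34.
This density is strictly decreasing in θ, so the posterior mode lies at the lower boundary of the support.

θ̂_MAP = 6.34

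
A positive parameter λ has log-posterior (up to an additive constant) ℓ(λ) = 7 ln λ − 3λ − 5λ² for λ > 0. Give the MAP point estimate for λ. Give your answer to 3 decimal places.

ℓ'(λ) = 7/λ − 3 − 10λ. Setting this to zero and multiplying by λ: 10λ² + 3λ − 7 = 0.
λ = (−3 + √(3² + 4·10·7)) / (2·10) = (−3 + √289) / 20 = (−3 + 17)/20 = 7/10.
ℓ''(λ) = −7/λ² − 10 < 0, confirming a maximum.

λ̂_MAP = 0.700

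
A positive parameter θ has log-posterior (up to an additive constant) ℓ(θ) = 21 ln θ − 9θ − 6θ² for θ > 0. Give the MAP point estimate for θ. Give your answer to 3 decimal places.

ℓ'(θ) = 21/θ − 9 − 12θ. Setting this to zero and multiplying by θ: 12θ² + 9θ − 21 = 0.
θ = (−9 + √(9² + 4·12·21)) / (2·12) = (−9 + √1089) / 24 = (−9 + 33)/24 = 1.
ℓ''(θ) = −21/θ² − 12 < 0, confirming a maximum.

θ̂_MAP = 1.000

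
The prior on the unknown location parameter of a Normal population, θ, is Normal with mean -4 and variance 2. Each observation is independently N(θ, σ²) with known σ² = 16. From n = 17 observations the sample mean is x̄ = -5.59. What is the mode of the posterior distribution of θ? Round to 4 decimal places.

n = 17, x̄ = -5.59.
For a Normal prior and Normal likelihood with known variance, the posterior is Normal; its mode equals its mean, the precision-weighted average.
Prior precision 1/σ₀² = 1/2 = 0.5; data precision n/σ² = 17/16 = 1.0625.
θ̂ = (0.5·(-4) + 1.0625·(-5.59)) / (0.5 + 1.0625) = (-7.939375)/1.5625 = -5.0812.

θ̂_MAP = -5.0812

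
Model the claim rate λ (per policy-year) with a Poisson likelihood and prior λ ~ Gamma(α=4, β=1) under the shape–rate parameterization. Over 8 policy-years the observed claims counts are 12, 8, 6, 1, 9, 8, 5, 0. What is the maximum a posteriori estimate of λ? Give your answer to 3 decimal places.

λ̂_MAP = 5.778

Σxᵢ = 12+8+6+1+9+8+5+0 = 49, with n = 8.
Posterior ∝ λ^3e^(−1λ) · λ^49e^(−8λ) = λ^52e^(−9λ), i.e. Gamma(shape=53, rate=9).
The mode of a Gamma(a, b) with a ≥ 1 (shape–rate) is (a−1)/b = 52/9 ≈ 5.778.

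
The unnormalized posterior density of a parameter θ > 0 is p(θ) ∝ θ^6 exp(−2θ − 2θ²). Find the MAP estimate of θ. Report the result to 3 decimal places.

θ̂_MAP = 1.000

ℓ'(θ) = 6/θ − 2 − 4θ. Setting this to zero and multiplying by θ: 4θ² + 2θ − 6 = 0.
θ = (−2 + √(2² + 4·4·6)) / (2·4) = (−2 + √100) / 8 = (−2 + 10)/8 = 1.
ℓ''(θ) = −6/θ² − 4 < 0, confirming a maximum.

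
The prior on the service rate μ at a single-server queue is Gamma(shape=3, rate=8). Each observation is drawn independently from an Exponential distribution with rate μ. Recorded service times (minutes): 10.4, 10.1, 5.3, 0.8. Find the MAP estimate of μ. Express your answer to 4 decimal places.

μ̂_MAP = 0.1734

The Exponential(rate=μ) likelihood is ∝ μ^n e^(−μΣtᵢ). Here n = 4 and Σtᵢ = 10.4 + 10.1 + 5.3 + 0.8 = 26.6.
Posterior ∝ μ^2e^(−8μ) · μ^4e^(−26.6μ) = μ^6e^(−34.6μ), i.e. Gamma(7, 34.6).
Mode = (a−1)/b = 6/34.6 ≈ 0.1734.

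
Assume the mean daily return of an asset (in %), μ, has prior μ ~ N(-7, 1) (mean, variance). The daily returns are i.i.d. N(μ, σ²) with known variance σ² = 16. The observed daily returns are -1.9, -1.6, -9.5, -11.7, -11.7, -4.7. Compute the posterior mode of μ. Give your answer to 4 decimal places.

n = 6; x̄ = ((-1.9) + (-1.6) + (-9.5) + (-11.7) + (-11.7) + (-4.7))/6 = -41.1/6 = -6.85.
For a Normal prior and Normal likelihood with known variance, the posterior is Normal; its mode equals its mean, the precision-weighted average.
Prior precision 1/σ₀² = 1/1 = 1; data precision n/σ² = 6/16 = 0.375.
μ̂ = (1·(-7) + 0.375·(-6.85)) / (1 + 0.375) = (-9.56875)/1.375 = -1531/220 ≈ -6.9591.

μ̂_MAP = -6.9591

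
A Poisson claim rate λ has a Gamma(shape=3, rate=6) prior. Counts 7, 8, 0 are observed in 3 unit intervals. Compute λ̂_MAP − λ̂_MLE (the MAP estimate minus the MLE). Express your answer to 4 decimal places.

MAP − MLE = -3.1111

Σxᵢ = 15. Posterior is Gamma(18, 9); MAP = (18−1)/9 = 17/9 ≈ 1.88889.
MLE = x̄ = 15/3 ≈ 5.00000.
Difference = 17/9 − 15/3 = -28/9 ≈ -3.1111.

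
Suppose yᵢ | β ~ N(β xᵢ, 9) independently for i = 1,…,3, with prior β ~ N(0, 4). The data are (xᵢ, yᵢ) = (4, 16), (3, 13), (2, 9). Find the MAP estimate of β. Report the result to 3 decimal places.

β̂_MAP = 3.872

log p(β | y) = −Σ(yᵢ − βxᵢ)²/(2·9) − β²/(2·4) + const.
Setting the derivative to zero: Σxᵢ(yᵢ − βxᵢ)/9 − β/4 = 0, so β = Σxᵢyᵢ / (Σxᵢ² + σ²/τ²).
Σxᵢyᵢ = 4·16 + 3·13 + 2·9 = 121; Σxᵢ² = 29; σ²/τ² = 2.25.
β̂_MAP = 121 / (29 + 2.25) = 121/31.25 ≈ 3.872.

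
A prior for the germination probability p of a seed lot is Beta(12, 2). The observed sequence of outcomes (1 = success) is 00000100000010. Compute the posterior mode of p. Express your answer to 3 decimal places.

Prior: Beta(12, 2).
Data: 2 successes in 14 trials (from the sequence). The binomial likelihood contributes p^2(1−p)^12, so the posterior is Beta(12+2, 2+12) = Beta(14, 14).
For Beta(a, b) with a, b > 1 the mode is (a−1)/(a+b−2) = 13/26 ≈ 0.500.

p̂_MAP = 0.500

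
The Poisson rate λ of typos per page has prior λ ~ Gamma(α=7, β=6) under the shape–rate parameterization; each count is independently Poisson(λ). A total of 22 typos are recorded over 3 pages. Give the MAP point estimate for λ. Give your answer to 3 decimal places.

λ̂_MAP = 3.111

Σxᵢ = 22, n = 3.
Posterior ∝ λ^6e^(−6λ) · λ^22e^(−3λ) = λ^28e^(−9λ), i.e. Gamma(shape=29, rate=9).
The mode of a Gamma(a, b) with a ≥ 1 (shape–rate) is (a−1)/b = 28/9 ≈ 3.111.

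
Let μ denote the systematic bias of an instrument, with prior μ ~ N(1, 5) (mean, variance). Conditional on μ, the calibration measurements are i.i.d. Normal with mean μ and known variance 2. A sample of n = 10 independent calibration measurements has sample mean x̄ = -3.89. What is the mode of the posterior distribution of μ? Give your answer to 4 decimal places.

μ̂_MAP = -3.7019

n = 10, x̄ = -3.89.
For a Normal prior and Normal likelihood with known variance, the posterior is Normal; its mode equals its mean, the precision-weighted average.
Prior precision 1/σ₀² = 1/5 = 0.2; data precision n/σ² = 10/2 = 5.
μ̂ = (0.2·1 + 5·(-3.89)) / (0.2 + 5) = (-19.25)/5.2 = -385/104 ≈ -3.7019.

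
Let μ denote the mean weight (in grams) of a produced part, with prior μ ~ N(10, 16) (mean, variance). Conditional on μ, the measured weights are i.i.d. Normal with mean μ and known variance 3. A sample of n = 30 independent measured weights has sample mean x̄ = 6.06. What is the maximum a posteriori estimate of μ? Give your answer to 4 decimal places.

n = 30, x̄ = 6.06.
For a Normal prior and Normal likelihood with known variance, the posterior is Normal; its mode equals its mean, the precision-weighted average.
Prior precision 1/σ₀² = 1/16 = 0.0625; data precision n/σ² = 30/3 = 10.
μ̂ = (0.0625·10 + 10·6.06) / (0.0625 + 10) = 61.225/10.0625 = 4898/805 ≈ 6.0845.

μ̂_MAP = 6.0845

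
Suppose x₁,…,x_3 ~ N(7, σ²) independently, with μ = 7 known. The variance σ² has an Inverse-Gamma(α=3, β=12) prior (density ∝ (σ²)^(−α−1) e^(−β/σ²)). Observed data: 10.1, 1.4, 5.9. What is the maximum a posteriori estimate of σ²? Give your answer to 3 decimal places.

σ̂²_MAP = 6.016

Sum of squared deviations about the known mean: SS = (10.1−7)² + (1.4−7)² + (5.9−7)² = 42.18.
The Normal likelihood contributes (σ²)^(−n/2) exp(−SS/(2σ²)), so the posterior is Inverse-Gamma(α + n/2, β + SS/2) = Inverse-Gamma(4.5, 33.09).
The mode of Inverse-Gamma(a, b) is b/(a+1) = 33.09/5.5 ≈ 6.016.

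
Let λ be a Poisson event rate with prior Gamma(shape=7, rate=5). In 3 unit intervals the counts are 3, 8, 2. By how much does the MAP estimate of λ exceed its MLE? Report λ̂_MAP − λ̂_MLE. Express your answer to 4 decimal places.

Σxᵢ = 13. Posterior is Gamma(20, 8); MAP = (20−1)/8 = 19/8 ≈ 2.37500.
MLE = x̄ = 13/3 ≈ 4.33333.
Difference = 19/8 − 13/3 = -47/24 ≈ -1.9583.

MAP − MLE = -1.9583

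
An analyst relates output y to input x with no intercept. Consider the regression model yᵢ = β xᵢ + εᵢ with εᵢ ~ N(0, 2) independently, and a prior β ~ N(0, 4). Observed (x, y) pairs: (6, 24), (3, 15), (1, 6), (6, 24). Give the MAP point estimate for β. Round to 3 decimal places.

β̂_MAP = 4.109

log p(β | y) = −Σ(yᵢ − βxᵢ)²/(2·2) − β²/(2·4) + const.
Setting the derivative to zero: Σxᵢ(yᵢ − βxᵢ)/2 − β/4 = 0, so β = Σxᵢyᵢ / (Σxᵢ² + σ²/τ²).
Σxᵢyᵢ = 6·24 + 3·15 + 1·6 + 6·24 = 339; Σxᵢ² = 82; σ²/τ² = 0.5.
β̂_MAP = 339 / (82 + 0.5) = 339/82.5 ≈ 4.109.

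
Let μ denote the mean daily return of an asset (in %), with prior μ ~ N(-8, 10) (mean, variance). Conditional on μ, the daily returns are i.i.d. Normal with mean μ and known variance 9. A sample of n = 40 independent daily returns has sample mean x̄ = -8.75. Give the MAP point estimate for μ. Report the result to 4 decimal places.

μ̂_MAP = -8.7335

n = 40, x̄ = -8.75.
For a Normal prior and Normal likelihood with known variance, the posterior is Normal; its mode equals its mean, the precision-weighted average.
Prior precision 1/σ₀² = 1/10 = 0.1; data precision n/σ² = 40/9.
μ̂ = (0.1·(-8) + (40/9)·(-8.75)) / (0.1 + 40/9) = (-1786/45)/(409/90) = -3572/409 ≈ -8.7335.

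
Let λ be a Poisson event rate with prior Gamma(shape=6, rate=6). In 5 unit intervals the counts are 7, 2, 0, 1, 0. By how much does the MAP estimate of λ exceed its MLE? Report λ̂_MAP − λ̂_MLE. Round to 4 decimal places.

Σxᵢ = 10. Posterior is Gamma(16, 11); MAP = (16−1)/11 = 15/11 ≈ 1.36364.
MLE = x̄ = 10/5 ≈ 2.00000.
Difference = 15/11 − 10/5 = -7/11 ≈ -0.6364.

MAP − MLE = -0.6364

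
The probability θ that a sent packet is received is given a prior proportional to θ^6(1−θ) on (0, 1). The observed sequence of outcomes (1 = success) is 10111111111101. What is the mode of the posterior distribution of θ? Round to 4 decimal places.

The prior density ∝ θ^6(1−θ)^1 is the kernel of Beta(7, 2).
Data: 12 successes in 14 trials (from the sequence). The binomial likelihood contributes θ^12(1−θ)^2, so the posterior is Beta(7+12, 2+2) = Beta(19, 4).
For Beta(a, b) with a, b > 1 the mode is (a−1)/(a+b−2) = 18/21 ≈ 0.8571.

θ̂_MAP = 0.8571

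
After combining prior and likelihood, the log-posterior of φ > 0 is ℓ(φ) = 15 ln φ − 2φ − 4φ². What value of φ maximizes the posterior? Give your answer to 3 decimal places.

φ̂_MAP = 1.250

ℓ'(φ) = 15/φ − 2 − 8φ. Setting this to zero and multiplying by φ: 8φ² + 2φ − 15 = 0.
φ = (−2 + √(2² + 4·8·15)) / (2·8) = (−2 + √484) / 16 = (−2 + 22)/16 = 5/4.
ℓ''(φ) = −15/φ² − 8 < 0, confirming a maximum.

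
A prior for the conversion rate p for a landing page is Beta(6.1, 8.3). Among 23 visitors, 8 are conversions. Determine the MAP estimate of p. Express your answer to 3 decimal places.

Prior: Beta(6.1, 8.3).
Data: 8 successes in 23 trials. The binomial likelihood contributes p^8(1−p)^15, so the posterior is Beta(6.1+8, 8.3+15) = Beta(14.1, 23.3).
For Beta(a, b) with a, b > 1 the mode is (a−1)/(a+b−2) = 13.1/35.4 ≈ 0.370.

p̂_MAP = 0.370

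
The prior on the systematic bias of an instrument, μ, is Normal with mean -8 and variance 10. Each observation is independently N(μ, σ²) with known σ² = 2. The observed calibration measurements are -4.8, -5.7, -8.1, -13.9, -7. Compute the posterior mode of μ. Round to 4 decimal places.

μ̂_MAP = -7.9038

n = 5; x̄ = ((-4.8) + (-5.7) + (-8.1) + (-13.9) + (-7))/5 = -39.5/5 = -7.9.
For a Normal prior and Normal likelihood with known variance, the posterior is Normal; its mode equals its mean, the precision-weighted average.
Prior precision 1/σ₀² = 1/10 = 0.1; data precision n/σ² = 5/2 = 2.5.
μ̂ = (0.1·(-8) + 2.5·(-7.9)) / (0.1 + 2.5) = (-20.55)/2.6 = -411/52 ≈ -7.9038.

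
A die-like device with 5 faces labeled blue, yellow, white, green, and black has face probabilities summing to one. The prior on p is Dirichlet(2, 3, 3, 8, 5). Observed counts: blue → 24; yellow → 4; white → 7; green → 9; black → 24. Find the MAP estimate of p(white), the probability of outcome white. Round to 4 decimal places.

The posterior is Dirichlet(αᵢ + nᵢ) = Dirichlet(26, 7, 10, 17, 29).
For a Dirichlet(a₁,…,a_K) with all aᵢ > 1, the mode has j-th component (aⱼ − 1)/(Σaᵢ − K).
Here Σaᵢ = 89 and K = 5, so p(white) = (10 − 1)/(89 − 5) = 9/84 ≈ 0.1071.

MAP estimate of p(white) = 0.1071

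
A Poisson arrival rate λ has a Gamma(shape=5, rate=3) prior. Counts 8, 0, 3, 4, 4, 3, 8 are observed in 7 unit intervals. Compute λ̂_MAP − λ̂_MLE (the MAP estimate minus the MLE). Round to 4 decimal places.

Σxᵢ = 30. Posterior is Gamma(35, 10); MAP = (35−1)/10 = 34/10 ≈ 3.40000.
MLE = x̄ = 30/7 ≈ 4.28571.
Difference = 34/10 − 30/7 = -31/35 ≈ -0.8857.

MAP − MLE = -0.8857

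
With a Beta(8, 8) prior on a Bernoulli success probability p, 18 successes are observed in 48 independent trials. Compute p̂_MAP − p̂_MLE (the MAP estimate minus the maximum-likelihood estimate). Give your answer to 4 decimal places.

Posterior is Beta(26, 38); MAP = (26−1)/(64−2) = 25/62 ≈ 0.40323.
MLE ignores the prior: p̂_MLE = k/n = 18/48 ≈ 0.37500.
Difference = 25/62 − 18/48 = 7/248 ≈ 0.0282.

MAP − MLE = 0.0282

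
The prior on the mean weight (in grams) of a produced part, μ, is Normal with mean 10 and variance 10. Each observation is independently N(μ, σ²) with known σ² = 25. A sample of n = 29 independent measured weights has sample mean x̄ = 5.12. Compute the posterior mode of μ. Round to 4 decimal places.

n = 29, x̄ = 5.12.
For a Normal prior and Normal likelihood with known variance, the posterior is Normal; its mode equals its mean, the precision-weighted average.
Prior precision 1/σ₀² = 1/10 = 0.1; data precision n/σ² = 29/25 = 1.16.
μ̂ = (0.1·10 + 1.16·5.12) / (0.1 + 1.16) = 6.9392/1.26 = 8674/1575 ≈ 5.5073.

μ̂_MAP = 5.5073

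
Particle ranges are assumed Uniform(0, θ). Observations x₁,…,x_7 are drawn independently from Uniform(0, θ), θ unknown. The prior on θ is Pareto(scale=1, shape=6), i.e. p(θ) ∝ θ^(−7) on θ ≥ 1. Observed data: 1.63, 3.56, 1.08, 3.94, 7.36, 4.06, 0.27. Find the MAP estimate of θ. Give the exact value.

The Uniform(0, θ) likelihood is θ^(−n) for θ ≥ max(xᵢ), zero otherwise. Here max(xᵢ) = 7.36.
Posterior ∝ θ^(−7) · θ^(−7) = θ^(−14) on θ ≥ max(1, 7.36) = 7.36.
This density is strictly decreasing in θ, so the posterior mode lies at the lower boundary of the support.

θ̂_MAP = 7.36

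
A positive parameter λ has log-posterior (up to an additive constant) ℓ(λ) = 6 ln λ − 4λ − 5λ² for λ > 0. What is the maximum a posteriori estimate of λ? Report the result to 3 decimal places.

ℓ'(λ) = 6/λ − 4 − 10λ. Setting this to zero and multiplying by λ: 10λ² + 4λ − 6 = 0.
λ = (−4 + √(4² + 4·10·6)) / (2·10) = (−4 + √256) / 20 = (−4 + 16)/20 = 3/5.
ℓ''(λ) = −6/λ² − 10 < 0, confirming a maximum.

λ̂_MAP = 0.600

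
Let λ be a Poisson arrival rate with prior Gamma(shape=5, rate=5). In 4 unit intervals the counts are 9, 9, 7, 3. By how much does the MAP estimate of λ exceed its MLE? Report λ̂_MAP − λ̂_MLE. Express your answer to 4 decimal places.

Σxᵢ = 28. Posterior is Gamma(33, 9); MAP = (33−1)/9 = 32/9 ≈ 3.55556.
MLE = x̄ = 28/4 ≈ 7.00000.
Difference = 32/9 − 28/4 = -31/9 ≈ -3.4444.

MAP − MLE = -3.4444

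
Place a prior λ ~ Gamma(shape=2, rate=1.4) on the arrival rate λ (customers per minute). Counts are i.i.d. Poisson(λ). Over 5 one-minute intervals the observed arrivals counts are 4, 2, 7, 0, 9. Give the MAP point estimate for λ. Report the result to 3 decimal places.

λ̂_MAP = 3.594

Σxᵢ = 4+2+7+0+9 = 22, with n = 5.
Posterior ∝ λe^(−1.4λ) · λ^22e^(−5λ) = λ^23e^(−6.4λ), i.e. Gamma(shape=24, rate=6.4).
The mode of a Gamma(a, b) with a ≥ 1 (shape–rate) is (a−1)/b = 23/6.4 ≈ 3.594.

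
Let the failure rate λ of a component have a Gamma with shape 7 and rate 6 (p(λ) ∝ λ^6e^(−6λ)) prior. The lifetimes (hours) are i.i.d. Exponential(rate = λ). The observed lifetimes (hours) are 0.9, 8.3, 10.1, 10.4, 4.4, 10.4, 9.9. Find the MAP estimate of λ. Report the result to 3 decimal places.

The Exponential(rate=λ) likelihood is ∝ λ^n e^(−λΣtᵢ). Here n = 7 and Σtᵢ = 0.9 + 8.3 + 10.1 + 10.4 + 4.4 + 10.4 + 9.9 = 54.4.
Posterior ∝ λ^6e^(−6λ) · λ^7e^(−54.4λ) = λ^13e^(−60.4λ), i.e. Gamma(14, 60.4).
Mode = (a−1)/b = 13/60.4 ≈ 0.215.

λ̂_MAP = 0.215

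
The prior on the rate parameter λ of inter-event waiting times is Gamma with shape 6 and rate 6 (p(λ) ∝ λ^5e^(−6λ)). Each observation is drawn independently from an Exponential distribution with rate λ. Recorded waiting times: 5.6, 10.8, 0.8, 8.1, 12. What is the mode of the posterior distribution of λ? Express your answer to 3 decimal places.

λ̂_MAP = 0.231

The Exponential(rate=λ) likelihood is ∝ λ^n e^(−λΣtᵢ). Here n = 5 and Σtᵢ = 5.6 + 10.8 + 0.8 + 8.1 + 12 = 37.3.
Posterior ∝ λ^5e^(−6λ) · λ^5e^(−37.3λ) = λ^10e^(−43.3λ), i.e. Gamma(11, 43.3).
Mode = (a−1)/b = 10/43.3 ≈ 0.231.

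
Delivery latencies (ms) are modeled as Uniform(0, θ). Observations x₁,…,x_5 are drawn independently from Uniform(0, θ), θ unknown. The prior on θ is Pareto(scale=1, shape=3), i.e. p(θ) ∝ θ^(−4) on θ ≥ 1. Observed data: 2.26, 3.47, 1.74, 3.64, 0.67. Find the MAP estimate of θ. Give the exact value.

θ̂_MAP = 3.64

The Uniform(0, θ) likelihood is θ^(−n) for θ ≥ max(xᵢ), zero otherwise. Here max(xᵢ) = 3.64.
Posterior ∝ θ^(−4) · θ^(−5) = θ^(−9) on θ ≥ max(1, 3.64) = 3.64.
This density is strictly decreasing in θ, so the posterior mode lies at the lower boundary of the support.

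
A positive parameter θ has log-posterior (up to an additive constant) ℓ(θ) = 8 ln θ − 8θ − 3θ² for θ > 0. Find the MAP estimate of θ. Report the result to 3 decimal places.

ℓ'(θ) = 8/θ − 8 − 6θ. Setting this to zero and multiplying by θ: 6θ² + 8θ − 8 = 0.
θ = (−8 + √(8² + 4·6·8)) / (2·6) = (−8 + √256) / 12 = (−8 + 16)/12 = 2/3.
ℓ''(θ) = −8/θ² − 6 < 0, confirming a maximum.

θ̂_MAP = 0.667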